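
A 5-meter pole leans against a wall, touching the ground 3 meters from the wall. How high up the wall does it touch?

The ladder, wall, and ground form a right triangle with hypotenuse 5 and one leg 3.
By the Pythagorean theorem: h² = 5² - 3² = 25 - 9 = 16
h = √16 = 4 meters

4 meters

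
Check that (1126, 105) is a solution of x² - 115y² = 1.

Compute x² = 1126² = 1267876
Compute 115y² = 115·105² = 115·11025 = 1267875
x² - 115y² = 1267876 - 1267875 = 1
Since this equals 1, (1126, 105) is a solution.

Yes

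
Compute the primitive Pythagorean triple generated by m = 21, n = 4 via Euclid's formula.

a = m² - n² = 441 - 16 = 425
b = 2mn = 2·21·4 = 168
c = m² + n² = 441 + 16 = 457
Verify: 425² + 168² = 180625 + 28224 = 208849 = 457² ✓

(425, 168, 457)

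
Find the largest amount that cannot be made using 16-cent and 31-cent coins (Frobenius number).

For two coprime denominations a and b, the Frobenius number (largest value not representable as a non-negative combination) is ab - a - b.
Here gcd(16, 31) = 1, so they are coprime.
F(16, 31) = 16·31 - 16 - 31 = 496 - 47 = 449

449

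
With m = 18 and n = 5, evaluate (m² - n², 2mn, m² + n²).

a = m² - n² = 324 - 25 = 299
b = 2mn = 2·18·5 = 180
c = m² + n² = 324 + 25 = 349
Verify: 299² + 180² = 89401 + 32400 = 121801 = 349² ✓

(299, 180, 349)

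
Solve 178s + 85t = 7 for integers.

Step 1: Check solvability.
gcd(178, 85) = 1
Since 1 divides 7, solutions exist.

Step 2: Apply extended Euclidean algorithm to find gcd.
We find integers such that 178*x0 + 85*y0 = 1

Step 3: Scale the particular solution.
Multiply by 7/1 = 7:
s = 224, t = -469

Step 4: Verify.
178*(224) + 85*(-469) = 7 = 7 ✓

s = 224, t = -469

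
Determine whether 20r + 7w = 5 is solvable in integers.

Step 1: Compute gcd(20, 7).
gcd(20, 7) = 1

Step 2: Check divisibility.
Does 1 divide 5? 5 = 1 x 5, so yes.

By the theorem on linear Diophantine equations, 20r + 7w = 5 has integer solutions if and only if gcd(20, 7) divides 5. Since 1 | 5, solutions exist.

Yes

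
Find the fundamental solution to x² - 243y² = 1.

We seek the smallest positive integers (x, y) with x² - 243y² = 1, i.e., x² = 243y² + 1.
Try successive y values:
y = 1: x² = 243·1² + 1 = 244, not a perfect square
y = 2: x² = 243·2² + 1 = 973, not a perfect square
y = 3: x² = 243·3² + 1 = 2188, not a perfect square
... continuing the search (or via continued fractions) ...
y = 4505: x² = 243·4505² + 1 = 4931691076, x = 70226 ✓

Verify: 70226² - 243·4505² = 4931691076 - 4931691075 = 1 ✓

x = 70226, y = 4505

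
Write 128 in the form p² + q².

We need to find integers p, q > 0 such that p² + q² = 128.
Trying p = 8: q² = 128 - 8² = 128 - 64 = 64
q = 8
Check: 8² + 8² = 64 + 64 = 128 ✓

128 = 8² + 8²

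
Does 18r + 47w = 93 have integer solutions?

Step 1: Compute gcd(18, 47).
gcd(18, 47) = 1

Step 2: Check divisibility.
Does 1 divide 93? 93 = 1 x 93, so yes.

By the theorem on linear Diophantine equations, 18r + 47w = 93 has integer solutions if and only if gcd(18, 47) divides 93. Since 1 | 93, solutions exist.

Yes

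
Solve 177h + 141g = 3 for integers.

Step 1: Check solvability.
gcd(177, 141) = 3
Since 3 divides 3, solutions exist.

Step 2: Apply extended Euclidean algorithm to find gcd.
We find integers such that 177*x0 + 141*y0 = 3

Step 3: Scale the particular solution.
Multiply by 3/3 = 1:
h = 4, g = -5

Step 4: Verify.
177*(4) + 141*(-5) = 3 = 3 ✓

h = 4, g = -5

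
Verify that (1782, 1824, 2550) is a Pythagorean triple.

Compute a² + b² = 1782² + 1824² = 3175524 + 3326976 = 6502500
Compute c² = 2550² = 6502500
Since 6502500 = 6502500, confirmed.

Yes, it is a Pythagorean triple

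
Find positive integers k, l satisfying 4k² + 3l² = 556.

Try small values of k and check whether (556 - 4k²)/3 is a perfect square.
k = 8: 4·8² = 256, so 3l² = 556 - 256 = 300, giving l² = 100, l = 10.
Check: 4·8² + 3·10² = 256 + 300 = 556 ✓

k = 8, l = 10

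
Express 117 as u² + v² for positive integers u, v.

We need to find integers u, v > 0 such that u² + v² = 117.
Trying u = 6: v² = 117 - 6² = 117 - 36 = 81
v = 9
Check: 6² + 9² = 36 + 81 = 117 ✓

117 = 6² + 9²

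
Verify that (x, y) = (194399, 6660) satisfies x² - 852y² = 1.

Compute x² = 194399² = 37790971201
Compute 852y² = 852·6660² = 852·44355600 = 37790971200
x² - 852y² = 37790971201 - 37790971200 = 1
Since this equals 1, (194399, 6660) is a solution.

Yes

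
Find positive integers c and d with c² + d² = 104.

We need to find integers c, d > 0 such that c² + d² = 104.
Trying c = 2: d² = 104 - 2² = 104 - 4 = 100
d = 10
Check: 2² + 10² = 4 + 100 = 104 ✓

104 = 2² + 10²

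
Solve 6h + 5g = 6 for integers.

Step 1: Check solvability.
gcd(6, 5) = 1
Since 1 divides 6, solutions exist.

Step 2: Apply extended Euclidean algorithm to find gcd.
We find integers such that 6*x0 + 5*y0 = 1

Step 3: Scale the particular solution.
Multiply by 6/1 = 6:
h = 6, g = -6

Step 4: Verify.
6*(6) + 5*(-6) = 6 = 6 ✓

h = 6, g = -6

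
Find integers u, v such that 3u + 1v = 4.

Step 1: Check solvability.
gcd(3, 1) = 1
Since 1 divides 4, solutions exist.

Step 2: Apply extended Euclidean algorithm to find gcd.
We find integers such that 3*x0 + 1*y0 = 1

Step 3: Scale the particular solution.
Multiply by 4/1 = 4:
u = 0, v = 4

Step 4: Verify.
3*(0) + 1*(4) = 4 = 4 ✓

u = 0, v = 4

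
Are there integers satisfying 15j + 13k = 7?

Step 1: Compute gcd(15, 13).
gcd(15, 13) = 1

Step 2: Check divisibility.
Does 1 divide 7? 7 = 1 x 7, so yes.

By the theorem on linear Diophantine equations, 15j + 13k = 7 has integer solutions if and only if gcd(15, 13) divides 7. Since 1 | 7, solutions exist.

Yes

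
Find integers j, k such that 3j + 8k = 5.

Step 1: Check solvability.
gcd(3, 8) = 1
Since 1 divides 5, solutions exist.

Step 2: Apply extended Euclidean algorithm to find gcd.
We find integers such that 3*x0 + 8*y0 = 1

Step 3: Scale the particular solution.
Multiply by 5/1 = 5:
j = 15, k = -5

Step 4: Verify.
3*(15) + 8*(-5) = 5 = 5 ✓

j = 15, k = -5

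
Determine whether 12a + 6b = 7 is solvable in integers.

Step 1: Compute gcd(12, 6).
gcd(12, 6) = 6

Step 2: Check divisibility.
Does 6 divide 7? 7 = 6 x 1 + 1, so no.

By the theorem on linear Diophantine equations, 12a + 6b = 7 has integer solutions if and only if gcd(12, 6) divides 7. Since 6 does not divide 7, no solutions exist.

No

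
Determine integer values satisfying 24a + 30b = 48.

Step 1: Check solvability.
gcd(24, 30) = 6
Since 6 divides 48, solutions exist.

Step 2: Apply extended Euclidean algorithm to find gcd.
We find integers such that 24*x0 + 30*y0 = 6

Step 3: Scale the particular solution.
Multiply by 48/6 = 8:
a = -8, b = 8

Step 4: Verify.
24*(-8) + 30*(8) = 48 = 48 ✓

a = -8, b = 8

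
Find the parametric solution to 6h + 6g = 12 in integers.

Step 1: Compute gcd(6, 6) = 6.
Since 6 divides 12, solutions exist.

Step 2: Find a particular solution using extended Euclidean algorithm.
We get h₀ = 0, g₀ = 2.
Check: 6*0 + 6*2 = 12 = 12 ✓

Step 3: Write the general solution.
h = 0 + (6/6)t = 0 + 1t
g = 2 - (6/6)t = 2 - 1t
for any integer t.

h = 0 + 1t, g = 2 - 1t for integer t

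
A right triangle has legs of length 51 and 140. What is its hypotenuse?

c² = a² + b² = 51² + 140² = 2601 + 19600 = 22201
c = 149

149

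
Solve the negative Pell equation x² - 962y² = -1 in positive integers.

We need x² = 962y² - 1. Try successive y:
y = 1: x² = 962·1² - 1 = 961 = 31² ✓
Check: 31² - 962·1² = 961 - 962 = -1 ✓

x = 31, y = 1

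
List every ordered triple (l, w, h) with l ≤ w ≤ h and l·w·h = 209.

Iterate l from 1 to ⌊209^(1/3)⌋. For each l dividing 209, iterate w ≥ l with w dividing 209/l, and set h = 209/(l·w).
Triples found (2): (1×1×209), (1×11×19)

(1×1×209), (1×11×19)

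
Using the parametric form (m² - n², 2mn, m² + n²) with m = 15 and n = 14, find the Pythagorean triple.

a = m² - n² = 15² - 14² = 225 - 196 = 29
b = 2mn = 2·15·14 = 420
c = m² + n² = 225 + 196 = 421
Verify: 29² + 420² = 841 + 176400 = 177241 = 421² ✓

(29, 420, 421)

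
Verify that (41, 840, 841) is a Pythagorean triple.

Compute a² + b² = 41² + 840² = 1681 + 705600 = 707281
Compute c² = 841² = 707281
Since 707281 = 707281, confirmed.

Yes, it is a Pythagorean triple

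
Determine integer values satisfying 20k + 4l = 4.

Step 1: Check solvability.
gcd(20, 4) = 4
Since 4 divides 4, solutions exist.

Step 2: Apply extended Euclidean algorithm to find gcd.
We find integers such that 20*x0 + 4*y0 = 4

Step 3: Scale the particular solution.
Multiply by 4/4 = 1:
k = 0, l = 1

Step 4: Verify.
20*(0) + 4*(1) = 4 = 4 ✓

k = 0, l = 1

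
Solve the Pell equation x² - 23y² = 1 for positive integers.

We seek the smallest positive integers (x, y) with x² - 23y² = 1, i.e., x² = 23y² + 1.
Try successive y values:
y = 1: x² = 23·1² + 1 = 24, not a perfect square
y = 2: x² = 23·2² + 1 = 93, not a perfect square
y = 3: x² = 23·3² + 1 = 208, not a perfect square
... continuing the search (or via continued fractions) ...
y = 5: x² = 23·5² + 1 = 576, x = 24 ✓

Verify: 24² - 23·5² = 576 - 575 = 1 ✓

x = 24, y = 5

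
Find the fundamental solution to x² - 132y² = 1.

We seek the smallest positive integers (x, y) with x² - 132y² = 1, i.e., x² = 132y² + 1.
Try successive y values:
y = 1: x² = 132·1² + 1 = 133, not a perfect square
y = 2: x² = 132·2² + 1 = 529, x = 23 ✓

Verify: 23² - 132·2² = 529 - 528 = 1 ✓

x = 23, y = 2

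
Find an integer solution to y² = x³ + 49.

Try small integer x values and check whether x³ + 49 is a perfect square.
x = 0: x³ + 49 = 0³ + 49 = 0 + 49 = 49
Is 49 a perfect square? 7² = 49 ✓
So (x, y) = (0, -7) is a solution.

x = 0, y = -7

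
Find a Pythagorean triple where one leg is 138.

We need the other leg and hypotenuse such that 138² + x² = c².
Take x = 520, c = 538: 138² + 520² = 19044 + 270400 = 289444 = 538² ✓
Triple: (138, 520, 538)

(138, 520, 538)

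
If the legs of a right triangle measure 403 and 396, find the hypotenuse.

c² = a² + b² = 403² + 396² = 162409 + 156816 = 319225
c = 565

565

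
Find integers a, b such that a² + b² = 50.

We need to find integers a, b > 0 such that a² + b² = 50.
Trying a = 1: b² = 50 - 1² = 50 - 1 = 49
b = 7
Check: 1² + 7² = 1 + 49 = 50 ✓

50 = 1² + 7²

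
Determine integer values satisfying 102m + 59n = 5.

Step 1: Check solvability.
gcd(102, 59) = 1
Since 1 divides 5, solutions exist.

Step 2: Apply extended Euclidean algorithm to find gcd.
We find integers such that 102*x0 + 59*y0 = 1

Step 3: Scale the particular solution.
Multiply by 5/1 = 5:
m = 55, n = -95

Step 4: Verify.
102*(55) + 59*(-95) = 5 = 5 ✓

m = 55, n = -95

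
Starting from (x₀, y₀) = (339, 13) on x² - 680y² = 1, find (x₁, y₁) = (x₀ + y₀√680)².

Solutions to x² - Dy² = 1 are generated by powers of (x₀ + y₀√D).
The next solution satisfies x₁ + y₁√680 = (x₀ + y₀√680)², giving:
x₁ = x₀² + 680y₀² = 339² + 680·13² = 114921 + 114920 = 229841
y₁ = 2x₀y₀ = 2·339·13 = 8814

Verify: 229841² - 680·8814² = 52826885281 - 52826885280 = 1 ✓

x = 229841, y = 8814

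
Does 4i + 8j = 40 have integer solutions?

Step 1: Compute gcd(4, 8).
gcd(4, 8) = 4

Step 2: Check divisibility.
Does 4 divide 40? 40 = 4 x 10, so yes.

By the theorem on linear Diophantine equations, 4i + 8j = 40 has integer solutions if and only if gcd(4, 8) divides 40. Since 4 | 40, solutions exist.

Yes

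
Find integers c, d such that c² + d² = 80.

We need to find integers c, d > 0 such that c² + d² = 80.
Trying c = 4: d² = 80 - 4² = 80 - 16 = 64
d = 8
Check: 4² + 8² = 16 + 64 = 80 ✓

80 = 4² + 8²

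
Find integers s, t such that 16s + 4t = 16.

Step 1: Check solvability.
gcd(16, 4) = 4
Since 4 divides 16, solutions exist.

Step 2: Apply extended Euclidean algorithm to find gcd.
We find integers such that 16*x0 + 4*y0 = 4

Step 3: Scale the particular solution.
Multiply by 16/4 = 4:
s = 0, t = 4

Step 4: Verify.
16*(0) + 4*(4) = 16 = 16 ✓

s = 0, t = 4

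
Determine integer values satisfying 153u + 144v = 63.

Step 1: Check solvability.
gcd(153, 144) = 9
Since 9 divides 63, solutions exist.

Step 2: Apply extended Euclidean algorithm to find gcd.
We find integers such that 153*x0 + 144*y0 = 9

Step 3: Scale the particular solution.
Multiply by 63/9 = 7:
u = 7, v = -7

Step 4: Verify.
153*(7) + 144*(-7) = 63 = 63 ✓

u = 7, v = -7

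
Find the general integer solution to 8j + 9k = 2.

Step 1: Compute gcd(8, 9) = 1.
Since 1 divides 2, solutions exist.

Step 2: Find a particular solution using extended Euclidean algorithm.
We get j₀ = -2, k₀ = 2.
Check: 8*-2 + 9*2 = 2 = 2 ✓

Step 3: Write the general solution.
j = -2 + (9/1)t = -2 + 9t
k = 2 - (8/1)t = 2 - 8t
for any integer t.

j = -2 + 9t, k = 2 - 8t for integer t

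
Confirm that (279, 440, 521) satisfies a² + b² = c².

Compute a² + b² = 279² + 440² = 77841 + 193600 = 271441
Compute c² = 521² = 271441
Since 271441 = 271441, confirmed.

Yes, it is a Pythagorean triple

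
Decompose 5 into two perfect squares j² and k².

We need to find integers j, k > 0 such that j² + k² = 5.
Trying j = 1: k² = 5 - 1² = 5 - 1 = 4
k = 2
Check: 1² + 2² = 1 + 4 = 5 ✓

5 = 1² + 2²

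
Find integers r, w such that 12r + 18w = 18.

Step 1: Check solvability.
gcd(12, 18) = 6
Since 6 divides 18, solutions exist.

Step 2: Apply extended Euclidean algorithm to find gcd.
We find integers such that 12*x0 + 18*y0 = 6

Step 3: Scale the particular solution.
Multiply by 18/6 = 3:
r = -3, w = 3

Step 4: Verify.
12*(-3) + 18*(3) = 18 = 18 ✓

r = -3, w = 3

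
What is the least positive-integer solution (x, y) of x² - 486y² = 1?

We seek the smallest positive integers (x, y) with x² - 486y² = 1, i.e., x² = 486y² + 1.
Try successive y values:
y = 1: x² = 486·1² + 1 = 487, not a perfect square
y = 2: x² = 486·2² + 1 = 1945, not a perfect square
y = 3: x² = 486·3² + 1 = 4375, not a perfect square
... continuing the search (or via continued fractions) ...
y = 22: x² = 486·22² + 1 = 235225, x = 485 ✓

Verify: 485² - 486·22² = 235225 - 235224 = 1 ✓

x = 485, y = 22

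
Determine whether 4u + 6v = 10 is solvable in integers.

Step 1: Compute gcd(4, 6).
gcd(4, 6) = 2

Step 2: Check divisibility.
Does 2 divide 10? 10 = 2 x 5, so yes.

By the theorem on linear Diophantine equations, 4u + 6v = 10 has integer solutions if and only if gcd(4, 6) divides 10. Since 2 | 10, solutions exist.

Yes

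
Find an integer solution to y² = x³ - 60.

Try small integer x values and check whether x³ - 60 is a perfect square.
x = 4: x³ - 60 = 4³ - 60 = 64 - 60 = 4
Is 4 a perfect square? 2² = 4 ✓
So (x, y) = (4, 2) is a solution.

x = 4, y = 2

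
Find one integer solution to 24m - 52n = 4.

Step 1: Check solvability.
gcd(24, 52) = 4
Since 4 divides 4, solutions exist.

Step 2: Apply extended Euclidean algorithm to find gcd.
We find integers such that 24*x0 + 52*y0 = 4

Step 3: Scale the particular solution.
Multiply by 4/4 = 1:
m = -2, n = -1

Step 4: Verify.
24*(-2) - 52*(-1) = 4 = 4 ✓

m = -2, n = -1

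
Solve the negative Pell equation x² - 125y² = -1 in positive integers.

We need x² = 125y² - 1. Try successive y:
y = 1: x² = 125·1² - 1 = 124, not a perfect square
y = 2: x² = 125·2² - 1 = 499, not a perfect square
y = 3: x² = 125·3² - 1 = 1124, not a perfect square
...
y = 61: x² = 125·61² - 1 = 465124 = 682² ✓
Check: 682² - 125·61² = 465124 - 465125 = -1 ✓

x = 682, y = 61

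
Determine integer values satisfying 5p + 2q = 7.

Step 1: Check solvability.
gcd(5, 2) = 1
Since 1 divides 7, solutions exist.

Step 2: Apply extended Euclidean algorithm to find gcd.
We find integers such that 5*x0 + 2*y0 = 1

Step 3: Scale the particular solution.
Multiply by 7/1 = 7:
p = 7, q = -14

Step 4: Verify.
5*(7) + 2*(-14) = 7 = 7 ✓

p = 7, q = -14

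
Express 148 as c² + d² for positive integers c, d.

We need to find integers c, d > 0 such that c² + d² = 148.
Trying c = 2: d² = 148 - 2² = 148 - 4 = 144
d = 12
Check: 2² + 12² = 4 + 144 = 148 ✓

148 = 2² + 12²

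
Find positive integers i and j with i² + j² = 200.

We need to find integers i, j > 0 such that i² + j² = 200.
Trying i = 2: j² = 200 - 2² = 200 - 4 = 196
j = 14
Check: 2² + 14² = 4 + 196 = 200 ✓

200 = 2² + 14²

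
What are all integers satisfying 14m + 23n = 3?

Step 1: Compute gcd(14, 23) = 1.
Since 1 divides 3, solutions exist.

Step 2: Find a particular solution using extended Euclidean algorithm.
We get m₀ = 15, n₀ = -9.
Check: 14*15 + 23*-9 = 3 = 3 ✓

Step 3: Write the general solution.
m = 15 + (23/1)t = 15 + 23t
n = -9 - (14/1)t = -9 - 14t
for any integer t.

m = 15 + 23t, n = -9 - 14t for integer t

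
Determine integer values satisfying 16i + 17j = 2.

Step 1: Check solvability.
gcd(16, 17) = 1
Since 1 divides 2, solutions exist.

Step 2: Apply extended Euclidean algorithm to find gcd.
We find integers such that 16*x0 + 17*y0 = 1

Step 3: Scale the particular solution.
Multiply by 2/1 = 2:
i = -2, j = 2

Step 4: Verify.
16*(-2) + 17*(2) = 2 = 2 ✓

i = -2, j = 2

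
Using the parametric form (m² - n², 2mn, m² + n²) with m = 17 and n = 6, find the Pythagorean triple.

a = m² - n² = 289 - 36 = 253
b = 2mn = 2·17·6 = 204
c = m² + n² = 289 + 36 = 325
Verify: 253² + 204² = 64009 + 41616 = 105625 = 325² ✓

(253, 204, 325)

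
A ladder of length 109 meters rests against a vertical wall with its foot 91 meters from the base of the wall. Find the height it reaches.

The ladder, wall, and ground form a right triangle with hypotenuse 109 and one leg 91.
By the Pythagorean theorem: h² = 109² - 91² = 11881 - 8281 = 3600
h = √3600 = 60 meters

60 meters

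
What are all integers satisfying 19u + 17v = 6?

Step 1: Compute gcd(19, 17) = 1.
Since 1 divides 6, solutions exist.

Step 2: Find a particular solution using extended Euclidean algorithm.
We get u₀ = -48, v₀ = 54.
Check: 19*-48 + 17*54 = 6 = 6 ✓

Step 3: Write the general solution.
u = -48 + (17/1)t = -48 + 17t
v = 54 - (19/1)t = 54 - 19t
for any integer t.

u = -48 + 17t, v = 54 - 19t for integer t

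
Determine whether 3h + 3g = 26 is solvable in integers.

Step 1: Compute gcd(3, 3).
gcd(3, 3) = 3

Step 2: Check divisibility.
Does 3 divide 26? 26 = 3 x 8 + 2, so no.

By the theorem on linear Diophantine equations, 3h + 3g = 26 has integer solutions if and only if gcd(3, 3) divides 26. Since 3 does not divide 26, no solutions exist.

No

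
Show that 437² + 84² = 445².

Compute a² + b² = 437² + 84² = 190969 + 7056 = 198025
Compute c² = 445² = 198025
Since 198025 = 198025, confirmed.

Yes, it is a Pythagorean triple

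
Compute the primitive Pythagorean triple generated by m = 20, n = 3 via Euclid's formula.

a = m² - n² = 400 - 9 = 391
b = 2mn = 2·20·3 = 120
c = m² + n² = 400 + 9 = 409
Verify: 391² + 120² = 152881 + 14400 = 167281 = 409² ✓

(391, 120, 409)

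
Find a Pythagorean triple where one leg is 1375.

We need the other leg and hypotenuse such that 1375² + x² = c².
Take x = 1260, c = 1865: 1375² + 1260² = 1890625 + 1587600 = 3478225 = 1865² ✓
Triple: (1375, 1260, 1865)

(1375, 1260, 1865)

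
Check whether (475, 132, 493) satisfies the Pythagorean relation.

Compute a² + b²:
475² + 132² = 225625 + 17424 = 243049
Compute c²:
493² = 243049
Since 243049 = 243049, it is a Pythagorean triple.

Yes, it is a Pythagorean triple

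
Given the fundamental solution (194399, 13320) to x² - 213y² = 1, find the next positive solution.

Solutions to x² - Dy² = 1 are generated by powers of (x₀ + y₀√D).
The next solution satisfies x₁ + y₁√213 = (x₀ + y₀√213)², giving:
x₁ = x₀² + 213y₀² = 194399² + 213·13320² = 37790971201 + 37790971200 = 75581942401
y₁ = 2x₀y₀ = 2·194399·13320 = 5178789360

Verify: 75581942401² - 213·5178789360² = 5712630017108081644801 - 5712630017108081644800 = 1 ✓

x = 75581942401, y = 5178789360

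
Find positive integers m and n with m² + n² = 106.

We need to find integers m, n > 0 such that m² + n² = 106.
Trying m = 5: n² = 106 - 5² = 106 - 25 = 81
n = 9
Check: 5² + 9² = 25 + 81 = 106 ✓

106 = 5² + 9²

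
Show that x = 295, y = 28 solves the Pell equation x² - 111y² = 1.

Compute x² = 295² = 87025
Compute 111y² = 111·28² = 111·784 = 87024
x² - 111y² = 87025 - 87024 = 1
Since this equals 1, (295, 28) is a solution.

Yes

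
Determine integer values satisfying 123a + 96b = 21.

Step 1: Check solvability.
gcd(123, 96) = 3
Since 3 divides 21, solutions exist.

Step 2: Apply extended Euclidean algorithm to find gcd.
We find integers such that 123*x0 + 96*y0 = 3

Step 3: Scale the particular solution.
Multiply by 21/3 = 7:
a = -49, b = 63

Step 4: Verify.
123*(-49) + 96*(63) = 21 = 21 ✓

a = -49, b = 63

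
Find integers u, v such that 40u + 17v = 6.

Step 1: Check solvability.
gcd(40, 17) = 1
Since 1 divides 6, solutions exist.

Step 2: Apply extended Euclidean algorithm to find gcd.
We find integers such that 40*x0 + 17*y0 = 1

Step 3: Scale the particular solution.
Multiply by 6/1 = 6:
u = 18, v = -42

Step 4: Verify.
40*(18) + 17*(-42) = 6 = 6 ✓

u = 18, v = -42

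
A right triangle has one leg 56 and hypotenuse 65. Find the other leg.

a² = c² - b² = 4225 - 3136 = 1089
a = 33

33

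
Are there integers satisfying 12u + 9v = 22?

Step 1: Compute gcd(12, 9).
gcd(12, 9) = 3

Step 2: Check divisibility.
Does 3 divide 22? 22 = 3 x 7 + 1, so no.

By the theorem on linear Diophantine equations, 12u + 9v = 22 has integer solutions if and only if gcd(12, 9) divides 22. Since 3 does not divide 22, no solutions exist.

No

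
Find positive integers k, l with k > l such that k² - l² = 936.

Factor: k² - l² = (k+l)(k-l) = 936.
We need two factors of 936 with the same parity.
Use k+l = 468 and k-l = 2 (product 468·2 = 936).
Adding: 2k = 470, so k = 235.
Subtracting: 2l = 466, so l = 233.
Check: 235² - 233² = 55225 - 54289 = 936 ✓

k = 235, l = 233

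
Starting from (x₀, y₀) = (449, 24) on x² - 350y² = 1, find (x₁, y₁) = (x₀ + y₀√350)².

Solutions to x² - Dy² = 1 are generated by powers of (x₀ + y₀√D).
The next solution satisfies x₁ + y₁√350 = (x₀ + y₀√350)², giving:
x₁ = x₀² + 350y₀² = 449² + 350·24² = 201601 + 201600 = 403201
y₁ = 2x₀y₀ = 2·449·24 = 21552

Verify: 403201² - 350·21552² = 162571046401 - 162571046400 = 1 ✓

x = 403201, y = 21552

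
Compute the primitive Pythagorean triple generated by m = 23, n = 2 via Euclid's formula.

a = m² - n² = 23² - 2² = 529 - 4 = 525
b = 2mn = 2·23·2 = 92
c = m² + n² = 529 + 4 = 533
Verify: 525² + 92² = 275625 + 8464 = 284089 = 533² ✓

(525, 92, 533)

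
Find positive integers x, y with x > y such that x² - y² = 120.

Factor: x² - y² = (x+y)(x-y) = 120.
We need two factors of 120 with the same parity.
Use x+y = 60 and x-y = 2 (product 60·2 = 120).
Adding: 2x = 62, so x = 31.
Subtracting: 2y = 58, so y = 29.
Check: 31² - 29² = 961 - 841 = 120 ✓

x = 31, y = 29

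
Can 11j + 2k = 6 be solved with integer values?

Step 1: Compute gcd(11, 2).
gcd(11, 2) = 1

Step 2: Check divisibility.
Does 1 divide 6? 6 = 1 x 6, so yes.

By the theorem on linear Diophantine equations, 11j + 2k = 6 has integer solutions if and only if gcd(11, 2) divides 6. Since 1 | 6, solutions exist.

Yes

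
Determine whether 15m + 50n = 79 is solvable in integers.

Step 1: Compute gcd(15, 50).
gcd(15, 50) = 5

Step 2: Check divisibility.
Does 5 divide 79? 79 = 5 x 15 + 4, so no.

By the theorem on linear Diophantine equations, 15m + 50n = 79 has integer solutions if and only if gcd(15, 50) divides 79. Since 5 does not divide 79, no solutions exist.

No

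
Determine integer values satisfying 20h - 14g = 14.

Step 1: Check solvability.
gcd(20, 14) = 2
Since 2 divides 14, solutions exist.

Step 2: Apply extended Euclidean algorithm to find gcd.
We find integers such that 20*x0 + 14*y0 = 2

Step 3: Scale the particular solution.
Multiply by 14/2 = 7:
h = -14, g = -21

Step 4: Verify.
20*(-14) - 14*(-21) = 14 = 14 ✓

h = -14, g = -21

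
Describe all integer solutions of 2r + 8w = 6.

Step 1: Compute gcd(2, 8) = 2.
Since 2 divides 6, solutions exist.

Step 2: Find a particular solution using extended Euclidean algorithm.
We get r₀ = 3, w₀ = 0.
Check: 2*3 + 8*0 = 6 = 6 ✓

Step 3: Write the general solution.
r = 3 + (8/2)t = 3 + 4t
w = 0 - (2/2)t = 0 - 1t
for any integer t.

r = 3 + 4t, w = 0 - 1t for integer t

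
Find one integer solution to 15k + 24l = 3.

Step 1: Check solvability.
gcd(15, 24) = 3
Since 3 divides 3, solutions exist.

Step 2: Apply extended Euclidean algorithm to find gcd.
We find integers such that 15*x0 + 24*y0 = 3

Step 3: Scale the particular solution.
Multiply by 3/3 = 1:
k = -3, l = 2

Step 4: Verify.
15*(-3) + 24*(2) = 3 = 3 ✓

k = -3, l = 2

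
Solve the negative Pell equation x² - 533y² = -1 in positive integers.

We need x² = 533y² - 1. Try successive y:
y = 1: x² = 533·1² - 1 = 532, not a perfect square
y = 2: x² = 533·2² - 1 = 2131, not a perfect square
y = 3: x² = 533·3² - 1 = 4796, not a perfect square
...
y = 265: x² = 533·265² - 1 = 37429924 = 6118² ✓
Check: 6118² - 533·265² = 37429924 - 37429925 = -1 ✓

x = 6118, y = 265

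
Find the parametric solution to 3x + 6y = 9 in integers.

Step 1: Compute gcd(3, 6) = 3.
Since 3 divides 9, solutions exist.

Step 2: Find a particular solution using extended Euclidean algorithm.
We get x₀ = 3, y₀ = 0.
Check: 3*3 + 6*0 = 9 = 9 ✓

Step 3: Write the general solution.
x = 3 + (6/3)t = 3 + 2t
y = 0 - (3/3)t = 0 - 1t
for any integer t.

x = 3 + 2t, y = 0 - 1t for integer t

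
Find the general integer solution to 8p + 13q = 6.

Step 1: Compute gcd(8, 13) = 1.
Since 1 divides 6, solutions exist.

Step 2: Find a particular solution using extended Euclidean algorithm.
We get p₀ = 30, q₀ = -18.
Check: 8*30 + 13*-18 = 6 = 6 ✓

Step 3: Write the general solution.
p = 30 + (13/1)t = 30 + 13t
q = -18 - (8/1)t = -18 - 8t
for any integer t.

p = 30 + 13t, q = -18 - 8t for integer t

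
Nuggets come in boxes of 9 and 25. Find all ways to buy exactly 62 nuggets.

We need non-negative integers (x, y) with 9x + 25y = 62.
For each x in 0..6, check if 62 - 9x is a non-negative multiple of 25.
No x yields an integer y ≥ 0.

No solution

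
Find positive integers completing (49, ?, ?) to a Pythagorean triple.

We need the other leg and hypotenuse such that 49² + x² = c².
Take x = 168, c = 175: 49² + 168² = 2401 + 28224 = 30625 = 175² ✓
Triple: (49, 168, 175)

(49, 168, 175)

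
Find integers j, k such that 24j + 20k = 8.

Step 1: Check solvability.
gcd(24, 20) = 4
Since 4 divides 8, solutions exist.

Step 2: Apply extended Euclidean algorithm to find gcd.
We find integers such that 24*x0 + 20*y0 = 4

Step 3: Scale the particular solution.
Multiply by 8/4 = 2:
j = 2, k = -2

Step 4: Verify.
24*(2) + 20*(-2) = 8 = 8 ✓

j = 2, k = -2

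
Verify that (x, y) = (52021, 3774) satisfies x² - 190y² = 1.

Compute x² = 52021² = 2706184441
Compute 190y² = 190·3774² = 190·14243076 = 2706184440
x² - 190y² = 2706184441 - 2706184440 = 1
Since this equals 1, (52021, 3774) is a solution.

Yes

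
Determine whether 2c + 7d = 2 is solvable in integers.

Step 1: Compute gcd(2, 7).
gcd(2, 7) = 1

Step 2: Check divisibility.
Does 1 divide 2? 2 = 1 x 2, so yes.

By the theorem on linear Diophantine equations, 2c + 7d = 2 has integer solutions if and only if gcd(2, 7) divides 2. Since 1 | 2, solutions exist.

Yes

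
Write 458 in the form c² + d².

We need to find integers c, d > 0 such that c² + d² = 458.
Trying c = 13: d² = 458 - 13² = 458 - 169 = 289
d = 17
Check: 13² + 17² = 169 + 289 = 458 ✓

458 = 13² + 17²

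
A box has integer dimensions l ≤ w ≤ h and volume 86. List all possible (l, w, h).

Iterate l from 1 to ⌊86^(1/3)⌋. For each l dividing 86, iterate w ≥ l with w dividing 86/l, and set h = 86/(l·w).
Triples found (2): (1×1×86), (1×2×43)

(1×1×86), (1×2×43)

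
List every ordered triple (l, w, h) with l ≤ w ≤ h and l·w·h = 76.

Iterate l from 1 to ⌊76^(1/3)⌋. For each l dividing 76, iterate w ≥ l with w dividing 76/l, and set h = 76/(l·w).
Triples found (4): (1×1×76), (1×2×38), (1×4×19), (2×2×19)

(1×1×76), (1×2×38), (1×4×19), (2×2×19)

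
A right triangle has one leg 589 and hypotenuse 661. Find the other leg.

b² = c² - a² = 436921 - 346921 = 90000
b = 300

300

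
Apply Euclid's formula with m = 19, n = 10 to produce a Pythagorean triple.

a = m² - n² = 19² - 10² = 361 - 100 = 261
b = 2mn = 2·19·10 = 380
c = m² + n² = 361 + 100 = 461
Verify: 261² + 380² = 68121 + 144400 = 212521 = 461² ✓

(261, 380, 461)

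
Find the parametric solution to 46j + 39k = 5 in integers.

Step 1: Compute gcd(46, 39) = 1.
Since 1 divides 5, solutions exist.

Step 2: Find a particular solution using extended Euclidean algorithm.
We get j₀ = -55, k₀ = 65.
Check: 46*-55 + 39*65 = 5 = 5 ✓

Step 3: Write the general solution.
j = -55 + (39/1)t = -55 + 39t
k = 65 - (46/1)t = 65 - 46t
for any integer t.

j = -55 + 39t, k = 65 - 46t for integer t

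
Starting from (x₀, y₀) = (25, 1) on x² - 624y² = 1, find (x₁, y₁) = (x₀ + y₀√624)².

Solutions to x² - Dy² = 1 are generated by powers of (x₀ + y₀√D).
The next solution satisfies x₁ + y₁√624 = (x₀ + y₀√624)², giving:
x₁ = x₀² + 624y₀² = 25² + 624·1² = 625 + 624 = 1249
y₁ = 2x₀y₀ = 2·25·1 = 50

Verify: 1249² - 624·50² = 1560001 - 1560000 = 1 ✓

x = 1249, y = 50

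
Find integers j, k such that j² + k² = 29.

We need to find integers j, k > 0 such that j² + k² = 29.
Trying j = 2: k² = 29 - 2² = 29 - 4 = 25
k = 5
Check: 2² + 5² = 4 + 25 = 29 ✓

29 = 2² + 5²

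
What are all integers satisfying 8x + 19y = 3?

Step 1: Compute gcd(8, 19) = 1.
Since 1 divides 3, solutions exist.

Step 2: Find a particular solution using extended Euclidean algorithm.
We get x₀ = -21, y₀ = 9.
Check: 8*-21 + 19*9 = 3 = 3 ✓

Step 3: Write the general solution.
x = -21 + (19/1)t = -21 + 19t
y = 9 - (8/1)t = 9 - 8t
for any integer t.

x = -21 + 19t, y = 9 - 8t for integer t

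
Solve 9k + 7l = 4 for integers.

Step 1: Check solvability.
gcd(9, 7) = 1
Since 1 divides 4, solutions exist.

Step 2: Apply extended Euclidean algorithm to find gcd.
We find integers such that 9*x0 + 7*y0 = 1

Step 3: Scale the particular solution.
Multiply by 4/1 = 4:
k = -12, l = 16

Step 4: Verify.
9*(-12) + 7*(16) = 4 = 4 ✓

k = -12, l = 16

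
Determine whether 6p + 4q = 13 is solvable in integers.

Step 1: Compute gcd(6, 4).
gcd(6, 4) = 2

Step 2: Check divisibility.
Does 2 divide 13? 13 = 2 x 6 + 1, so no.

By the theorem on linear Diophantine equations, 6p + 4q = 13 has integer solutions if and only if gcd(6, 4) divides 13. Since 2 does not divide 13, no solutions exist.

No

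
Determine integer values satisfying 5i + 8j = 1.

Step 1: Check solvability.
gcd(5, 8) = 1
Since 1 divides 1, solutions exist.

Step 2: Apply extended Euclidean algorithm to find gcd.
We find integers such that 5*x0 + 8*y0 = 1

Step 3: Scale the particular solution.
Multiply by 1/1 = 1:
i = -3, j = 2

Step 4: Verify.
5*(-3) + 8*(2) = 1 = 1 ✓

i = -3, j = 2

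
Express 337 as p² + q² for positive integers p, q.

We need to find integers p, q > 0 such that p² + q² = 337.
Trying p = 9: q² = 337 - 9² = 337 - 81 = 256
q = 16
Check: 9² + 16² = 81 + 256 = 337 ✓

337 = 9² + 16²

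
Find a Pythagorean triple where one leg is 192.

We need the other leg and hypotenuse such that 192² + x² = c².
Take x = 1144, c = 1160: 192² + 1144² = 36864 + 1308736 = 1345600 = 1160² ✓
Triple: (1144, 192, 1160)

(1144, 192, 1160)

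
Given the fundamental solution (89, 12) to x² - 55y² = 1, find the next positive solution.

Solutions to x² - Dy² = 1 are generated by powers of (x₀ + y₀√D).
The next solution satisfies x₁ + y₁√55 = (x₀ + y₀√55)², giving:
x₁ = x₀² + 55y₀² = 89² + 55·12² = 7921 + 7920 = 15841
y₁ = 2x₀y₀ = 2·89·12 = 2136

Verify: 15841² - 55·2136² = 250937281 - 250937280 = 1 ✓

x = 15841, y = 2136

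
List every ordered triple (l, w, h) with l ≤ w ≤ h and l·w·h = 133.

Iterate l from 1 to ⌊133^(1/3)⌋. For each l dividing 133, iterate w ≥ l with w dividing 133/l, and set h = 133/(l·w).
Triples found (2): (1×1×133), (1×7×19)

(1×1×133), (1×7×19)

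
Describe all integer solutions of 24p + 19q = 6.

Step 1: Compute gcd(24, 19) = 1.
Since 1 divides 6, solutions exist.

Step 2: Find a particular solution using extended Euclidean algorithm.
We get p₀ = 24, q₀ = -30.
Check: 24*24 + 19*-30 = 6 = 6 ✓

Step 3: Write the general solution.
p = 24 + (19/1)t = 24 + 19t
q = -30 - (24/1)t = -30 - 24t
for any integer t.

p = 24 + 19t, q = -30 - 24t for integer t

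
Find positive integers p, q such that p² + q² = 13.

Search for p with 13 - p² a perfect square.
p = 2: 13 - 2² = 13 - 4 = 9 = 3² ✓
So p = 2, q = 3.

p = 2, q = 3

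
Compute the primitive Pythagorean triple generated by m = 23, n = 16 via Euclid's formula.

a = m² - n² = 23² - 16² = 529 - 256 = 273
b = 2mn = 2·23·16 = 736
c = m² + n² = 529 + 256 = 785
Verify: 273² + 736² = 74529 + 541696 = 616225 = 785² ✓

(273, 736, 785)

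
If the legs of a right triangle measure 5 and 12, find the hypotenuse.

c² = a² + b² = 5² + 12² = 25 + 144 = 169
c = 13

13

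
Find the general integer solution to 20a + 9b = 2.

Step 1: Compute gcd(20, 9) = 1.
Since 1 divides 2, solutions exist.

Step 2: Find a particular solution using extended Euclidean algorithm.
We get a₀ = -8, b₀ = 18.
Check: 20*-8 + 9*18 = 2 = 2 ✓

Step 3: Write the general solution.
a = -8 + (9/1)t = -8 + 9t
b = 18 - (20/1)t = 18 - 20t
for any integer t.

a = -8 + 9t, b = 18 - 20t for integer t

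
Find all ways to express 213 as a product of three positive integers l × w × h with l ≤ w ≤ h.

Iterate l from 1 to ⌊213^(1/3)⌋. For each l dividing 213, iterate w ≥ l with w dividing 213/l, and set h = 213/(l·w).
Triples found (2): (1×1×213), (1×3×71)

(1×1×213), (1×3×71)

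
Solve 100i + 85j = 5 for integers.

Step 1: Check solvability.
gcd(100, 85) = 5
Since 5 divides 5, solutions exist.

Step 2: Apply extended Euclidean algorithm to find gcd.
We find integers such that 100*x0 + 85*y0 = 5

Step 3: Scale the particular solution.
Multiply by 5/5 = 1:
i = 6, j = -7

Step 4: Verify.
100*(6) + 85*(-7) = 5 = 5 ✓

i = 6, j = -7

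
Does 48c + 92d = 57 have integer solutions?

Step 1: Compute gcd(48, 92).
gcd(48, 92) = 4

Step 2: Check divisibility.
Does 4 divide 57? 57 = 4 x 14 + 1, so no.

By the theorem on linear Diophantine equations, 48c + 92d = 57 has integer solutions if and only if gcd(48, 92) divides 57. Since 4 does not divide 57, no solutions exist.

No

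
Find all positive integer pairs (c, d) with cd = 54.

The positive divisors of 54 are: 1, 2, 3, 6, 9, 18, 27, 54.
Each divisor d gives the pair (d, 54/d):
(1, 54), (2, 27), (3, 18), (6, 9), (9, 6), (18, 3), (27, 2), (54, 1)

(1, 54), (2, 27), (3, 18), (6, 9), (9, 6), (18, 3), (27, 2), (54, 1)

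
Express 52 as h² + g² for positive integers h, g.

We need to find integers h, g > 0 such that h² + g² = 52.
Trying h = 4: g² = 52 - 4² = 52 - 16 = 36
g = 6
Check: 4² + 6² = 16 + 36 = 52 ✓

52 = 4² + 6²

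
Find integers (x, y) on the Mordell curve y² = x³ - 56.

Try small integer x values and check whether x³ - 56 is a perfect square.
x = 18: x³ - 56 = 18³ - 56 = 5832 - 56 = 5776
Is 5776 a perfect square? 76² = 5776 ✓
So (x, y) = (18, 76) is a solution.

x = 18, y = 76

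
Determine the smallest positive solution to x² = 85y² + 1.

We seek the smallest positive integers (x, y) with x² - 85y² = 1, i.e., x² = 85y² + 1.
Try successive y values:
y = 1: x² = 85·1² + 1 = 86, not a perfect square
y = 2: x² = 85·2² + 1 = 341, not a perfect square
y = 3: x² = 85·3² + 1 = 766, not a perfect square
... continuing the search (or via continued fractions) ...
y = 30996: x² = 85·30996² + 1 = 81663921361, x = 285769 ✓

Verify: 285769² - 85·30996² = 81663921361 - 81663921360 = 1 ✓

x = 285769, y = 30996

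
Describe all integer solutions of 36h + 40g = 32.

Step 1: Compute gcd(36, 40) = 4.
Since 4 divides 32, solutions exist.

Step 2: Find a particular solution using extended Euclidean algorithm.
We get h₀ = -8, g₀ = 8.
Check: 36*-8 + 40*8 = 32 = 32 ✓

Step 3: Write the general solution.
h = -8 + (40/4)t = -8 + 10t
g = 8 - (36/4)t = 8 - 9t
for any integer t.

h = -8 + 10t, g = 8 - 9t for integer t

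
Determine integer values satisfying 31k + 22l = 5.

Step 1: Check solvability.
gcd(31, 22) = 1
Since 1 divides 5, solutions exist.

Step 2: Apply extended Euclidean algorithm to find gcd.
We find integers such that 31*x0 + 22*y0 = 1

Step 3: Scale the particular solution.
Multiply by 5/1 = 5:
k = 25, l = -35

Step 4: Verify.
31*(25) + 22*(-35) = 5 = 5 ✓

k = 25, l = -35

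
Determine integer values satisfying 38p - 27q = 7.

Step 1: Check solvability.
gcd(38, 27) = 1
Since 1 divides 7, solutions exist.

Step 2: Apply extended Euclidean algorithm to find gcd.
We find integers such that 38*x0 + 27*y0 = 1

Step 3: Scale the particular solution.
Multiply by 7/1 = 7:
p = 35, q = 49

Step 4: Verify.
38*(35) - 27*(49) = 7 = 7 ✓

p = 35, q = 49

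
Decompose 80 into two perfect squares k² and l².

We need to find integers k, l > 0 such that k² + l² = 80.
Trying k = 4: l² = 80 - 4² = 80 - 16 = 64
l = 8
Check: 4² + 8² = 16 + 64 = 80 ✓

80 = 4² + 8²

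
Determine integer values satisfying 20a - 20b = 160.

Step 1: Check solvability.
gcd(20, 20) = 20
Since 20 divides 160, solutions exist.

Step 2: Apply extended Euclidean algorithm to find gcd.
We find integers such that 20*x0 + 20*y0 = 20

Step 3: Scale the particular solution.
Multiply by 160/20 = 8:
a = 0, b = -8

Step 4: Verify.
20*(0) - 20*(-8) = 160 = 160 ✓

a = 0, b = -8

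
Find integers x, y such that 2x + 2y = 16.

Step 1: Check solvability.
gcd(2, 2) = 2
Since 2 divides 16, solutions exist.

Step 2: Apply extended Euclidean algorithm to find gcd.
We find integers such that 2*x0 + 2*y0 = 2

Step 3: Scale the particular solution.
Multiply by 16/2 = 8:
x = 0, y = 8

Step 4: Verify.
2*(0) + 2*(8) = 16 = 16 ✓

x = 0, y = 8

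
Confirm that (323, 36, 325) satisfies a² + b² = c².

Compute a² + b² = 323² + 36² = 104329 + 1296 = 105625
Compute c² = 325² = 105625
Since 105625 = 105625, confirmed.

Yes, it is a Pythagorean triple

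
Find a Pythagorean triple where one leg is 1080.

We need the other leg and hypotenuse such that 1080² + x² = c².
Take x = 2816, c = 3016: 1080² + 2816² = 1166400 + 7929856 = 9096256 = 3016² ✓
Triple: (1080, 2816, 3016)

(1080, 2816, 3016)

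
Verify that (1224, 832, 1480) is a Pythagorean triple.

Compute a² + b² = 1224² + 832² = 1498176 + 692224 = 2190400
Compute c² = 1480² = 2190400
Since 2190400 = 2190400, confirmed.

Yes, it is a Pythagorean triple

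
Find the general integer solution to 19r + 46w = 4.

Step 1: Compute gcd(19, 46) = 1.
Since 1 divides 4, solutions exist.

Step 2: Find a particular solution using extended Euclidean algorithm.
We get r₀ = 68, w₀ = -28.
Check: 19*68 + 46*-28 = 4 = 4 ✓

Step 3: Write the general solution.
r = 68 + (46/1)t = 68 + 46t
w = -28 - (19/1)t = -28 - 19t
for any integer t.

r = 68 + 46t, w = -28 - 19t for integer t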